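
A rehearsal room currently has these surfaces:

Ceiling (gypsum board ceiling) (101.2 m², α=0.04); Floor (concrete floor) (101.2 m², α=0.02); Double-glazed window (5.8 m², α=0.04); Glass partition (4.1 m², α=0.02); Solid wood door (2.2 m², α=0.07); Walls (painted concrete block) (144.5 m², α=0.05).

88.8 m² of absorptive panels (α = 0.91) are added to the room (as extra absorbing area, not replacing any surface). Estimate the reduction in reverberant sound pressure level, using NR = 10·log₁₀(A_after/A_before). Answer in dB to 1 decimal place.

Equivalent absorption area: A_before = 101.2*0.04 + 101.2*0.02 + 5.8*0.04 + 4.1*0.02 + 2.2*0.07 + 144.5*0.05 = 13.765 m².
Added absorption = 88.8 × 0.91 = 80.808 sabins.
New total A_after = 94.573 sabins.
Reduction = 10 log₁₀(A_after/A_before) = 10 log₁₀(6.8705) = 8.4 dB.

8.4 dB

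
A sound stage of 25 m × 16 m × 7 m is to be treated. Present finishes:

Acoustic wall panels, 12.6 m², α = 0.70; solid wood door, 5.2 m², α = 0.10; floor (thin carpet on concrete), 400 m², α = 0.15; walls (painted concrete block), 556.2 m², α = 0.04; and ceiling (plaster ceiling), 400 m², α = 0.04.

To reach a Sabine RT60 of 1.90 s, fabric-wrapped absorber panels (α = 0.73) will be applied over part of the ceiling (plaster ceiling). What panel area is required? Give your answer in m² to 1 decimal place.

187.9

Summing Sᵢαᵢ: 8.820 + 0.520 + 60.000 + 22.248 + 16.000 → A₁ = 107.588 sabins.
V = 2800 m³. Target absorption A₂ = 0.161 × 2800 / 1.90 = 237.263 sabins.
Absorption to add: 237.263 − 107.588 = 129.675 sabins.
Net gain per m²: Δα = 0.73 − 0.04 = 0.69.
Panel area = 129.675 / 0.69 = 187.9 m².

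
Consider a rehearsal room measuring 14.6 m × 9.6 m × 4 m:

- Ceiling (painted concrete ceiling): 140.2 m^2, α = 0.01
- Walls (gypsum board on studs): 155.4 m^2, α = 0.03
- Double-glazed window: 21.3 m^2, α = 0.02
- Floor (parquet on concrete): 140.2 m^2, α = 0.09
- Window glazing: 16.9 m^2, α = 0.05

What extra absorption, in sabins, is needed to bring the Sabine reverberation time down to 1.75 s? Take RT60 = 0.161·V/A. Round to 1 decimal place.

31.6 sabins

A₁ = Σ Sᵢαᵢ = 140.2×0.01 + 155.4×0.03 + 21.3×0.02 + 140.2×0.09 + 16.9×0.05 = 19.953 sabins.
V = 560.64 m³. Required absorption A₂ = 0.161 × 560.64 / 1.75 = 51.579 sabins.
Additional absorption ΔA = 51.579 − 19.953 = 31.6 sabins.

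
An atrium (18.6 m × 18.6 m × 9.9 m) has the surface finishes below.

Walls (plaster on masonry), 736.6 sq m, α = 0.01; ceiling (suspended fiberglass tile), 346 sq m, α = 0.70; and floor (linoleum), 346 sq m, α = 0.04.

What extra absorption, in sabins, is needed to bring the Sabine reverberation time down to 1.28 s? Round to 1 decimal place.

167.4 sabins

Equivalent absorption area: A₁ = 736.6·0.01 + 346·0.70 + 346·0.04 = 263.406 sq m.
For T = 1.28 s, need A₂ = 0.161·V/T = 0.161·3425.004/1.28 = 430.801 sabins.
Additional absorption ΔA = 430.801 − 263.406 = 167.4 sabins.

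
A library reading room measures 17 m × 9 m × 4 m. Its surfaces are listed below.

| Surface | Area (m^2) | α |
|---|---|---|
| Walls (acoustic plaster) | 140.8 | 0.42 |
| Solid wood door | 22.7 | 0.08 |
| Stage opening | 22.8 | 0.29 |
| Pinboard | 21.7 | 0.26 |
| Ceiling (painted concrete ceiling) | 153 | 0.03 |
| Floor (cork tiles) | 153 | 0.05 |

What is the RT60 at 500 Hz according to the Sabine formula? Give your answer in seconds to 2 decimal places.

Summing Sᵢαᵢ: 59.136 + 1.816 + 6.612 + 5.642 + 4.590 + 7.650 → A = 85.446 sabins.
Room volume: 612 m³.
T = 0.161 V/A = 0.161·612/85.446 = 1.15 s.

1.15 seconds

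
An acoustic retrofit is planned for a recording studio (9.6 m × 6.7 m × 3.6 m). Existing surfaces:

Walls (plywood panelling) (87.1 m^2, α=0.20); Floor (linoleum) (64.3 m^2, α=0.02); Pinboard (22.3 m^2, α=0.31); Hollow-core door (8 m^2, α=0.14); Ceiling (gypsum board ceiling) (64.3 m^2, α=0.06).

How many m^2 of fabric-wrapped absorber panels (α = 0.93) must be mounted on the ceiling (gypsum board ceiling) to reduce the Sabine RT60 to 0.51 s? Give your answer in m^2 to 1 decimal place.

Summing Sᵢαᵢ: 17.420 + 1.286 + 6.913 + 1.120 + 3.858 → A₁ = 30.597 sabins.
Required A₂ = 0.161·231.552/0.51 = 73.098 sabins.
ΔA needed = 73.098 − 30.597 = 42.501 sabins.
Net gain per m^2: Δα = 0.93 − 0.06 = 0.87.
Panel area = 42.501 / 0.87 = 48.9 m^2.

48.9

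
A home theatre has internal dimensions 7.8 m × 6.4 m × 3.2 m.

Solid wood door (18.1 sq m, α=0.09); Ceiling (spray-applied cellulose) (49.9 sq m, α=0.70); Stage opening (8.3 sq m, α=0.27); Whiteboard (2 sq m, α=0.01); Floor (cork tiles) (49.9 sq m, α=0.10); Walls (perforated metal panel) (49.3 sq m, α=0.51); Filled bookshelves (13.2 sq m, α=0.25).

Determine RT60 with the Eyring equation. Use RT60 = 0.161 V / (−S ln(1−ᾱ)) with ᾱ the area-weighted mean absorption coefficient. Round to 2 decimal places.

0.28 seconds

S = Σ Sᵢ = 190.7 sq m.
Absorption A = 18.1·0.09 + 49.9·0.70 + 8.3·0.27 + 2·0.01 + 49.9·0.10 + 49.3·0.51 + 13.2·0.25 = 72.253 sabins.
ᾱ = 72.253 / 190.7 = 0.3789.
Eyring denominator: −S ln(1−ᾱ) = 90.823.
V = 7.8 × 6.4 × 3.2 = 159.744 m³.
T = 0.161·V/[−S·ln(1−ᾱ)] = 0.161·159.744/90.823 = 0.28 s.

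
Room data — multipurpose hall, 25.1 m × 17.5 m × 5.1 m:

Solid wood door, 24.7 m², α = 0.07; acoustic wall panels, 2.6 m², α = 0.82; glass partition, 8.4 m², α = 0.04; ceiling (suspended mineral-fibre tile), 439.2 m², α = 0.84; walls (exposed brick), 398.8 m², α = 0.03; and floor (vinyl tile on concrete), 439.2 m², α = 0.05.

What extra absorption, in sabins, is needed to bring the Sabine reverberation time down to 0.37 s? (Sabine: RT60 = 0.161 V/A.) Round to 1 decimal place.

A₁ = Σ Sᵢαᵢ = 24.7*0.07 + 2.6*0.82 + 8.4*0.04 + 439.2*0.84 + 398.8*0.03 + 439.2*0.05 = 407.049 sabins.
V = 2240.175 m³. Required absorption A₂ = 0.161 × 2240.175 / 0.37 = 974.779 sabins.
ΔA = A₂ − A₁ = 974.779 − 407.049 = 567.7 sabins.

567.7 sabins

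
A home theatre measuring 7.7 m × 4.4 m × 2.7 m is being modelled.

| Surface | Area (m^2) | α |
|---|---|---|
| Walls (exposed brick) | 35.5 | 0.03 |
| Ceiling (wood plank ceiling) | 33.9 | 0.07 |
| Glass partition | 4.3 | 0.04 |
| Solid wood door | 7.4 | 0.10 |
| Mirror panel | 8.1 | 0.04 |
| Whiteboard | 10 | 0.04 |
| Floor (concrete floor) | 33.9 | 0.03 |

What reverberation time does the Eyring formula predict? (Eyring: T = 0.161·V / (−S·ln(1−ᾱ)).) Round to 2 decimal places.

S = Σ Sᵢ = 133.1 m^2.
Absorption A = 35.5×0.03 + 33.9×0.07 + 4.3×0.04 + 7.4×0.10 + 8.1×0.04 + 10×0.04 + 33.9×0.03 = 6.091 sabins.
ᾱ = 6.091 / 133.1 = 0.0458.
−S·ln(1−ᾱ) = −133.1 × ln(1 − 0.0458) = 6.240.
V = 7.7 × 4.4 × 2.7 = 91.476 m³.
RT60 = 0.161 × 91.476 / 6.240 = 2.36 s.

2.36 seconds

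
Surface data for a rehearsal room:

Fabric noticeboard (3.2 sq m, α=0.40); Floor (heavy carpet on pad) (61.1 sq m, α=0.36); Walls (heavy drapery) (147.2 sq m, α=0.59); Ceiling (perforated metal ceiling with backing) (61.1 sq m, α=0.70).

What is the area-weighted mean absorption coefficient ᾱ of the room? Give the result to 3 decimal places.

0.561

S = Σ Sᵢ = 3.2 + 61.1 + 147.2 + 61.1 = 272.6 sq m.
Σ(Sᵢαᵢ) = 3.2·0.40 + 61.1·0.36 + 147.2·0.59 + 61.1·0.70 = 152.894.
ᾱ = A/S = 0.561.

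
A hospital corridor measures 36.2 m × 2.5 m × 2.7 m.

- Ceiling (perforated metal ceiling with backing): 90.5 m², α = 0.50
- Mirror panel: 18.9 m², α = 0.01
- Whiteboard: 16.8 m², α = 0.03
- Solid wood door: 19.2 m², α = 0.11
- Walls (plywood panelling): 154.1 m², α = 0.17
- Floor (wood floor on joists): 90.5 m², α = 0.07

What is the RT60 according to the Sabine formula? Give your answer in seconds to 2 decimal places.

Total absorption A = 90.5*0.50 + 18.9*0.01 + 16.8*0.03 + 19.2*0.11 + 154.1*0.17 + 90.5*0.07
  = 45.250 + 0.189 + 0.504 + 2.112 + 26.197 + 6.335 = 80.587 m² sabins.
Volume V = 36.2 × 2.5 × 2.7 = 244.35 m³.
Sabine: RT60 = 0.161 × 244.35 / 80.587 = 0.49 s.

0.49 sec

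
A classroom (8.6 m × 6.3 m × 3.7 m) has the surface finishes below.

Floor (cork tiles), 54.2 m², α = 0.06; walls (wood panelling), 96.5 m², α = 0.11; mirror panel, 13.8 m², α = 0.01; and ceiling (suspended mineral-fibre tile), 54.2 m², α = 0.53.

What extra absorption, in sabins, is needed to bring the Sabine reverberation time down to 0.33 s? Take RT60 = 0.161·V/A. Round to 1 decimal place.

55.1 sabins

Total absorption A₁ = 54.2×0.06 + 96.5×0.11 + 13.8×0.01 + 54.2×0.53
  = 3.252 + 10.615 + 0.138 + 28.726 = 42.731 m² sabins.
For T = 0.33 s, need A₂ = 0.161·V/T = 0.161·200.466/0.33 = 97.803 sabins.
Additional absorption ΔA = 97.803 − 42.731 = 55.1 sabins.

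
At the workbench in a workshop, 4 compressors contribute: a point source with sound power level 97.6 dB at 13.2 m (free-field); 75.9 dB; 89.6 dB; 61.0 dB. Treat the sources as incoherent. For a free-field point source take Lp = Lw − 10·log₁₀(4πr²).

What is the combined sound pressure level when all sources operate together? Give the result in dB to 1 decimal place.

Source at 13.2 m: Lp = 97.6 − 10·log₁₀(4π·13.2²) = 97.6 − 10·log₁₀(2189.564) = 64.2 dB.
Σ 10^(Lᵢ/10) = 9.548e+08.
Back to dB: 10·log₁₀ Σ = 89.8 dB.

89.8 dB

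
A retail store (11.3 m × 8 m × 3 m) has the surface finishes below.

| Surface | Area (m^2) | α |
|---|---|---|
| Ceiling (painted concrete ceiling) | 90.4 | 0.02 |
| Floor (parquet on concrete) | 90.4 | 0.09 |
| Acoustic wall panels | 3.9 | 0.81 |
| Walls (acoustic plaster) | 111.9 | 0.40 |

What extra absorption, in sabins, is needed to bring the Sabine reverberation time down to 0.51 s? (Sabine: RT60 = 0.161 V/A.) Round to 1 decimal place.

Total absorption A₁ = 90.4·0.02 + 90.4·0.09 + 3.9·0.81 + 111.9·0.40
  = 1.808 + 8.136 + 3.159 + 44.760 = 57.863 m^2 sabins.
For T = 0.51 s, need A₂ = 0.161·V/T = 0.161·271.2/0.51 = 85.614 sabins.
ΔA = A₂ − A₁ = 85.614 − 57.863 = 27.8 sabins.

27.8 sabins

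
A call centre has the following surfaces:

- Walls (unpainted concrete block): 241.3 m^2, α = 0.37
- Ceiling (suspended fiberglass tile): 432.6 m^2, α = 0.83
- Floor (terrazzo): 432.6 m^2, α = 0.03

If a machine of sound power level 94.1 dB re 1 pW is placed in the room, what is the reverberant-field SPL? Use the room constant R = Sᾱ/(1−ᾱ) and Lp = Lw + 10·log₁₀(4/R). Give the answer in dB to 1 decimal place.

71.1 dB

Σ(Sᵢαᵢ) = 241.3·0.37 + 432.6·0.83 + 432.6·0.03 = 461.317; total area S = 1106.5 m^2.
ᾱ = 461.317/1106.5 = 0.4169; R = Sᾱ/(1−ᾱ) = 461.317/(1−0.4169) = 791.146 m^2.
Lp = 94.1 + 10·log₁₀(4/791.146) = 94.1 + (-22.96) = 71.1 dB.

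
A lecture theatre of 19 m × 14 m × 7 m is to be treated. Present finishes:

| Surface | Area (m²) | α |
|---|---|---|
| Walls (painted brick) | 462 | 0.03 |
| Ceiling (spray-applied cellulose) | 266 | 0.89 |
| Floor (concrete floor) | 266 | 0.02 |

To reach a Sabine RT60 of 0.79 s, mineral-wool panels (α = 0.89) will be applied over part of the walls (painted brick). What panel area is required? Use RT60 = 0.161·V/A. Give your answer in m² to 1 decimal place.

143.7

Summing Sᵢαᵢ: 13.860 + 236.740 + 5.320 → A₁ = 255.920 sabins.
Required A₂ = 0.161·1862/0.79 = 379.471 sabins.
Absorption to add: 379.471 − 255.920 = 123.551 sabins.
Each m² of panel replacing the walls (painted brick) adds (0.89 − 0.03) = 0.86 sabins.
Area = ΔA/Δα = 123.551/0.86 = 143.7 m².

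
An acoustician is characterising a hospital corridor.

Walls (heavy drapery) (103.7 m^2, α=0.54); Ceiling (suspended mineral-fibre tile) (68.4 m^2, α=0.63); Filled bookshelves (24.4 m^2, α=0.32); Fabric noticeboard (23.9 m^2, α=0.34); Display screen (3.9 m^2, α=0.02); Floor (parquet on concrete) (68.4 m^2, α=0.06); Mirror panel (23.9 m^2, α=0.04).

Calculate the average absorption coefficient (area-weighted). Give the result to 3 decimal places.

0.380

Total surface area S = 316.6 m^2.
A = 103.7×0.54 + 68.4×0.63 + 24.4×0.32 + 23.9×0.34 + 3.9×0.02 + 68.4×0.06 + 23.9×0.04 = 120.162 sabins.
ᾱ = A/S = 0.380.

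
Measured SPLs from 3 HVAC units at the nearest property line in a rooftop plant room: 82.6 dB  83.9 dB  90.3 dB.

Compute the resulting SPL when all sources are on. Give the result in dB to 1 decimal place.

Σ 10^(Lᵢ/10) = 1.499e+09.
Combined level = 10 log₁₀(1.499e+09) = 91.8 dB.

91.8 dB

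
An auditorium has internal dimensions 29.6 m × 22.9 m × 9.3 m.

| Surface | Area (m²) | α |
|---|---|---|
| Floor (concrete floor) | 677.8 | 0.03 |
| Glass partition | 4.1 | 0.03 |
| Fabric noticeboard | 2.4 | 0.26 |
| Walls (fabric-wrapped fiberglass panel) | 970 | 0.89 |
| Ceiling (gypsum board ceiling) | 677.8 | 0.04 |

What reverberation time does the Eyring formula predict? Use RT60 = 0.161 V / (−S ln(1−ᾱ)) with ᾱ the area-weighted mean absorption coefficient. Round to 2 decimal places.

Total surface area S = 677.8 + 4.1 + 2.4 + 970 + 677.8 = 2332.1 m².
Σ(Sᵢαᵢ) = 677.8·0.03 + 4.1·0.03 + 2.4·0.26 + 970·0.89 + 677.8·0.04 = 911.493.
Mean coefficient ᾱ = A/S = 0.3908.
Eyring denominator: −S ln(1−ᾱ) = 1155.809.
V = 29.6 × 22.9 × 9.3 = 6303.912 m³.
T = 0.161·V/[−S·ln(1−ᾱ)] = 0.161·6303.912/1155.809 = 0.88 s.

0.88 s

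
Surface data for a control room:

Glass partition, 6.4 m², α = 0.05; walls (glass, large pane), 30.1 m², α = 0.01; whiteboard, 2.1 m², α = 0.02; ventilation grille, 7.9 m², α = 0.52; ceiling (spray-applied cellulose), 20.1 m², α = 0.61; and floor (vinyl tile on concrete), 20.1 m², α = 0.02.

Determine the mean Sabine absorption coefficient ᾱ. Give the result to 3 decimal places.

0.201

Total surface area S = 86.7 m².
Σ(Sᵢαᵢ) = 6.4×0.05 + 30.1×0.01 + 2.1×0.02 + 7.9×0.52 + 20.1×0.61 + 20.1×0.02 = 17.434.
ᾱ = 17.434 / 86.7 = 0.201.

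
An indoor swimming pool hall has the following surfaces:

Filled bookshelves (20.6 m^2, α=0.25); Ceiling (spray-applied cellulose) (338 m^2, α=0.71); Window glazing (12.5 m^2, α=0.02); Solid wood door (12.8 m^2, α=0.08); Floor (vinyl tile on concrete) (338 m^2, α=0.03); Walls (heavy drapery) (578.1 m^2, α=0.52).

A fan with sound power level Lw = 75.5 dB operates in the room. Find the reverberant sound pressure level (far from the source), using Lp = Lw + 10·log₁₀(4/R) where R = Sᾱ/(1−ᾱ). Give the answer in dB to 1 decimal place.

51.6 dB

A = 557.156 sabins; S = 1300.0 m^2.
ᾱ = 0.4286, so room constant R = A/(1−ᾱ) = 975.072 m^2.
Lp = 75.5 + 10·log₁₀(4/975.072) = 75.5 + (-23.87) = 51.6 dB.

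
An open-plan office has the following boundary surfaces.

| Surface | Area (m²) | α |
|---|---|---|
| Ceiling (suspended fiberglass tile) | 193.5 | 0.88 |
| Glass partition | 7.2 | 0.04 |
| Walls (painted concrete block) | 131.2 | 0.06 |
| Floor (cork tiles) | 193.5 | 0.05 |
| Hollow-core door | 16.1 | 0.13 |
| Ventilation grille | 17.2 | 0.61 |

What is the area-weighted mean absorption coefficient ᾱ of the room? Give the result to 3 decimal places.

0.359

S = Σ Sᵢ = 193.5 + 7.2 + 131.2 + 193.5 + 16.1 + 17.2 = 558.7 m².
Σ(Sᵢαᵢ) = 193.5×0.88 + 7.2×0.04 + 131.2×0.06 + 193.5×0.05 + 16.1×0.13 + 17.2×0.61 = 200.700.
ᾱ = 200.700 / 558.7 = 0.359.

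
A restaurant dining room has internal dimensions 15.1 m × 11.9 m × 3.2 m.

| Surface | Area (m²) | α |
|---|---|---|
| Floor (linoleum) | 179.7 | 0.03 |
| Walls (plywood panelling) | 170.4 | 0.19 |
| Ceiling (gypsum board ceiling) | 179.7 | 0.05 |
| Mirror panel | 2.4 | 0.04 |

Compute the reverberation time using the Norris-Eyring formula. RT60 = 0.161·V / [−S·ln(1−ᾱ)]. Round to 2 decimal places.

1.89 seconds

Total surface area S = 179.7 + 170.4 + 179.7 + 2.4 = 532.2 m².
Absorption A = 179.7·0.03 + 170.4·0.19 + 179.7·0.05 + 2.4·0.04 = 46.848 sabins.
Mean coefficient ᾱ = A/S = 0.0880.
−S·ln(1−ᾱ) = −532.2 × ln(1 − 0.0880) = 49.024.
V = 15.1 × 11.9 × 3.2 = 575.008 m³.
RT60 = 0.161 × 575.008 / 49.024 = 1.89 s.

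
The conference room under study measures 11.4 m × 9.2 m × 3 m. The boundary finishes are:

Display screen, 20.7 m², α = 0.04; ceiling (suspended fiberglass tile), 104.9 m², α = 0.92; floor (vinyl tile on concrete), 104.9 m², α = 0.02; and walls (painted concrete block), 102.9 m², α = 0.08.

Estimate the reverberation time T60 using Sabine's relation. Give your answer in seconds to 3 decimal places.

Summing Sᵢαᵢ: 0.828 + 96.508 + 2.098 + 8.232 → A = 107.666 sabins.
V = 11.4·9.2·3 = 314.64 m³.
RT60 = 0.161 · V / A = 0.161 × 314.64 / 107.666 = 0.471 s.

0.471 s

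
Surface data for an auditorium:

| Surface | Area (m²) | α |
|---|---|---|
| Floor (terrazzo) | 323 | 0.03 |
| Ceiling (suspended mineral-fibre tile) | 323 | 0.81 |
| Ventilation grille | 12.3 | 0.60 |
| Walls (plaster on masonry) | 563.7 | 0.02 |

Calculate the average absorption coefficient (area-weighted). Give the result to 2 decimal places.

0.24

S = Σ Sᵢ = 323 + 323 + 12.3 + 563.7 = 1222.0 m².
Weighted sum Σ Sα = 289.974.
ᾱ = A/S = 0.24.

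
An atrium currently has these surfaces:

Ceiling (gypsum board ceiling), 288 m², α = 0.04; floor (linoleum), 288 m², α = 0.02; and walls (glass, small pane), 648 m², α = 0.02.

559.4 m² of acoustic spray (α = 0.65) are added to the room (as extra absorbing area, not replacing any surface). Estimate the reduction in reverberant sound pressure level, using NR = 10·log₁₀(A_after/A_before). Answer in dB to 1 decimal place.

Total absorption A_before = 288*0.04 + 288*0.02 + 648*0.02
  = 11.520 + 5.760 + 12.960 = 30.240 m² sabins.
Added absorption = 559.4 × 0.65 = 363.610 sabins.
A_after = 30.240 + 363.610 = 393.850 sabins.
NR = 10·log₁₀(393.850/30.240) = 11.1 dB.

11.1 dB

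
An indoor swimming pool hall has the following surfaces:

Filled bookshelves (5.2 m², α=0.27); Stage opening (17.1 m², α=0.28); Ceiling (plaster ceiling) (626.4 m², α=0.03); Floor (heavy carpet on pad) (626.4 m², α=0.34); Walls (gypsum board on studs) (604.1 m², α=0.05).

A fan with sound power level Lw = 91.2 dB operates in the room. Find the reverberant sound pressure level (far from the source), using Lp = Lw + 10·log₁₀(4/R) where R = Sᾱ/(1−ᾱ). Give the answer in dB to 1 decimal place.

72.3 dB

Σ(Sᵢαᵢ) = 5.2·0.27 + 17.1·0.28 + 626.4·0.03 + 626.4·0.34 + 604.1·0.05 = 268.165; total area S = 1879.2 m².
ᾱ = 268.165/1879.2 = 0.1427; R = Sᾱ/(1−ᾱ) = 268.165/(1−0.1427) = 312.802 m².
Lp = Lw + 10 log₁₀(4/R) = 91.2 -18.93 = 72.3 dB.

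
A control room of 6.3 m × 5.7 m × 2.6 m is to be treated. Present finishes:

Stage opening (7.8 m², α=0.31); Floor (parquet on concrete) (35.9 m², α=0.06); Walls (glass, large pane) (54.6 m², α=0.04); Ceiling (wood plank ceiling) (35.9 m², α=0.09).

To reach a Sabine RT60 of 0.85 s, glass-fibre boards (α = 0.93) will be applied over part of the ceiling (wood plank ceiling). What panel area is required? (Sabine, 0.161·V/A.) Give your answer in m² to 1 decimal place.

9.2

Total absorption A₁ = 7.8×0.31 + 35.9×0.06 + 54.6×0.04 + 35.9×0.09
  = 2.418 + 2.154 + 2.184 + 3.231 = 9.987 m² sabins.
Required A₂ = 0.161·93.366/0.85 = 17.685 sabins.
ΔA needed = 17.685 − 9.987 = 7.698 sabins.
Net gain per m²: Δα = 0.93 − 0.09 = 0.84.
Panel area = 7.698 / 0.84 = 9.2 m².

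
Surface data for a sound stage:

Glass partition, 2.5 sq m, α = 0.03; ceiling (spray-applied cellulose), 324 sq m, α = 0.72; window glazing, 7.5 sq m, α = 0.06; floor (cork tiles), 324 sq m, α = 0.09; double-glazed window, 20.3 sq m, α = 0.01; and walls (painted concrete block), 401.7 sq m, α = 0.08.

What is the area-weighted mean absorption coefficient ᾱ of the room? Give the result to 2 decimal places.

S = Σ Sᵢ = 2.5 + 324 + 7.5 + 324 + 20.3 + 401.7 = 1080.0 sq m.
Σ(Sᵢαᵢ) = 2.5*0.03 + 324*0.72 + 7.5*0.06 + 324*0.09 + 20.3*0.01 + 401.7*0.08 = 295.304.
ᾱ = A/S = 0.27.

0.27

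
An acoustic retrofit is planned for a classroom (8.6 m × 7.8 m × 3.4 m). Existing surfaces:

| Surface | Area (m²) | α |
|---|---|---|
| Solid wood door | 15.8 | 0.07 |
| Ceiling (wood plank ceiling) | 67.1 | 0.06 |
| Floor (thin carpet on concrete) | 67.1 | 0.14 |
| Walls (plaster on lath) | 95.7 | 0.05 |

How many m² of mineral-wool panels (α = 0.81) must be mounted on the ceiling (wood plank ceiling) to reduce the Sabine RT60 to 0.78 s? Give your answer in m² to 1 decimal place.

37.0

Equivalent absorption area: A₁ = 15.8×0.07 + 67.1×0.06 + 67.1×0.14 + 95.7×0.05 = 19.311 m².
Required A₂ = 0.161·228.072/0.78 = 47.076 sabins.
Absorption to add: 47.076 − 19.311 = 27.765 sabins.
Net gain per m²: Δα = 0.81 − 0.06 = 0.75.
Area = ΔA/Δα = 27.765/0.75 = 37.0 m².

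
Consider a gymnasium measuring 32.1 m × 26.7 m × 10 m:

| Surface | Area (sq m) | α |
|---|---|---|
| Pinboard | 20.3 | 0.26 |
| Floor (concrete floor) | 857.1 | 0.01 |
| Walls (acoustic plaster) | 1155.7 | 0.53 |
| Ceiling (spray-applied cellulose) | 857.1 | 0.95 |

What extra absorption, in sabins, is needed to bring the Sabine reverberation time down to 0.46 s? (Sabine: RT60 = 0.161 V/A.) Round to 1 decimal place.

1559.1 sabins

Total absorption A₁ = 20.3·0.26 + 857.1·0.01 + 1155.7·0.53 + 857.1·0.95
  = 5.278 + 8.571 + 612.521 + 814.245 = 1440.615 sq m sabins.
Target A₂ = 0.161·8570.7/0.46 = 2999.745 sabins (V = 8570.7 m³).
ΔA = A₂ − A₁ = 2999.745 − 1440.615 = 1559.1 sabins.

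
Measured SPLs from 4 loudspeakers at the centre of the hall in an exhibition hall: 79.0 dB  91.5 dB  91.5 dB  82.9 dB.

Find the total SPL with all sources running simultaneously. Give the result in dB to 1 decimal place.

94.9 dB

Sum in the linear (power) domain: Σ 10^(Lᵢ/10) = 10^(79.0/10) + 10^(91.5/10) + 10^(91.5/10) + 10^(82.9/10) = 3.099e+09.
Combined level = 10 log₁₀(3.099e+09) = 94.9 dB.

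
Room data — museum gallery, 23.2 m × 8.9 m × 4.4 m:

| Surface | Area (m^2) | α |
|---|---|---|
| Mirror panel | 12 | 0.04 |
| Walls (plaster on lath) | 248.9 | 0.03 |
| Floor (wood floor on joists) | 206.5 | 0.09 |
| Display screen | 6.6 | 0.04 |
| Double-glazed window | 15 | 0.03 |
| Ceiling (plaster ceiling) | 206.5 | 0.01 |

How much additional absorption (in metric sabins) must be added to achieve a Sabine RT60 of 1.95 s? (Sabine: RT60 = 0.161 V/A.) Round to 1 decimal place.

Total absorption A₁ = 12×0.04 + 248.9×0.03 + 206.5×0.09 + 6.6×0.04 + 15×0.03 + 206.5×0.01
  = 0.480 + 7.467 + 18.585 + 0.264 + 0.450 + 2.065 = 29.311 m^2 sabins.
V = 908.512 m³. Required absorption A₂ = 0.161 × 908.512 / 1.95 = 75.010 sabins.
Additional absorption ΔA = 75.010 − 29.311 = 45.7 sabins.

45.7 sabins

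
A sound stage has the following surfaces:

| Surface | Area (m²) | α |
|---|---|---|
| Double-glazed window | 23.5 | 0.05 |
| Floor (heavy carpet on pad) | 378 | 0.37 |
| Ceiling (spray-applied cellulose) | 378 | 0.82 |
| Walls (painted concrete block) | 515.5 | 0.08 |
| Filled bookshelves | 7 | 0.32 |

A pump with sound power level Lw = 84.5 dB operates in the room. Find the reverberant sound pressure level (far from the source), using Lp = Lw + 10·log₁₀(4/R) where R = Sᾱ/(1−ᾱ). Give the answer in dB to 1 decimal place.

A = 494.475 sabins; S = 1302.0 m².
ᾱ = 494.475/1302.0 = 0.3798; R = Sᾱ/(1−ᾱ) = 494.475/(1−0.3798) = 797.283 m².
Lp = 84.5 + 10·log₁₀(4/797.283) = 84.5 + (-23.00) = 61.5 dB.

61.5 dB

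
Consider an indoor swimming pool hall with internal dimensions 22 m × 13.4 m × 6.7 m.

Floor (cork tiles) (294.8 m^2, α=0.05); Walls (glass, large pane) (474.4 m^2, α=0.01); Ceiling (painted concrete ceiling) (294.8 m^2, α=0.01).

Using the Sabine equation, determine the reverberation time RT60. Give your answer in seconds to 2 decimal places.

Equivalent absorption area: A = 294.8*0.05 + 474.4*0.01 + 294.8*0.01 = 22.432 m^2.
V = 22·13.4·6.7 = 1975.16 m³.
T = 0.161 V/A = 0.161·1975.16/22.432 = 14.18 s.

14.18 s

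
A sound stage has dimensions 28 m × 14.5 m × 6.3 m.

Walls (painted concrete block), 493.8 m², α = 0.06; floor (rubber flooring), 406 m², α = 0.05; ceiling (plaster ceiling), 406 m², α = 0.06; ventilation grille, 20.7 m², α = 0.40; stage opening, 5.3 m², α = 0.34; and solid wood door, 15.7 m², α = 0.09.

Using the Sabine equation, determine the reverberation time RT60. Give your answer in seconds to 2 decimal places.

4.80 s

Summing Sᵢαᵢ: 29.628 + 20.300 + 24.360 + 8.280 + 1.802 + 1.413 → A = 85.783 sabins.
Volume V = 28 × 14.5 × 6.3 = 2557.8 m³.
T = 0.161 V/A = 0.161·2557.8/85.783 = 4.80 s.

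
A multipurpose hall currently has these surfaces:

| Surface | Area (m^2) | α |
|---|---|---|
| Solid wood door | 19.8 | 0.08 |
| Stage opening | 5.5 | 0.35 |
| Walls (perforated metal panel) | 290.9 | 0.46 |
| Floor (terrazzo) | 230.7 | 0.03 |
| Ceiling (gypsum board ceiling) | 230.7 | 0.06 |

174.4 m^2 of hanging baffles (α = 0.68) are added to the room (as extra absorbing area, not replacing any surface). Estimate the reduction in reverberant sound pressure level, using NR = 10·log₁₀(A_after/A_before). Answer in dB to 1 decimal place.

Summing Sᵢαᵢ: 1.584 + 1.925 + 133.814 + 6.921 + 13.842 → A_before = 158.086 sabins.
Treatment contributes 174.4·0.68 = 118.592 sabins.
A_after = 158.086 + 118.592 = 276.678 sabins.
NR = 10·log₁₀(276.678/158.086) = 2.4 dB.

2.4 dB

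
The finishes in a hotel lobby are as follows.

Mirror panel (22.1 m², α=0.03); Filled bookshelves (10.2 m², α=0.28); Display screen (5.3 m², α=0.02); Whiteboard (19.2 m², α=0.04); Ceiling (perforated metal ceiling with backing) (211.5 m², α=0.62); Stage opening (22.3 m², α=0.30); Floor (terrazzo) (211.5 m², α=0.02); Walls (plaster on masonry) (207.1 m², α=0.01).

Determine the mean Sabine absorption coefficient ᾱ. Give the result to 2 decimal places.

0.21

Total surface area S = 709.2 m².
Weighted sum Σ Sα = 148.514.
ᾱ = A/S = 0.21.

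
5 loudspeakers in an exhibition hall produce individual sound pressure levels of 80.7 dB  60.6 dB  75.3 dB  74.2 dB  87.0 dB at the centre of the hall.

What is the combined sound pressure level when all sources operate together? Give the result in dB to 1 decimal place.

88.3 dB

Sum in the linear (power) domain: Σ 10^(Lᵢ/10) = 10^(80.7/10) + 10^(60.6/10) + 10^(75.3/10) + 10^(74.2/10) + 10^(87.0/10) = 6.8e+08.
L_total = 10·log₁₀(6.8e+08) = 88.3 dB.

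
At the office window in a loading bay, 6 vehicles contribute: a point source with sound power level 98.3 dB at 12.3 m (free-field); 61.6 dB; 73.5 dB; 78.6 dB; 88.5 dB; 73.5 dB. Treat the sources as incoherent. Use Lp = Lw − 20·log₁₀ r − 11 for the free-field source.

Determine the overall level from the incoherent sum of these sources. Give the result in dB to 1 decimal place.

Source at 12.3 m: Lp = 98.3 − 20·log₁₀(12.3) − 11 = 65.5 dB.
Sum in the linear (power) domain: Σ 10^(Lᵢ/10) = 10^(65.5/10) + 10^(61.6/10) + 10^(73.5/10) + 10^(78.6/10) + 10^(88.5/10) + 10^(73.5/10) = 8.302e+08.
Back to dB: 10·log₁₀ Σ = 89.2 dB.

89.2 dB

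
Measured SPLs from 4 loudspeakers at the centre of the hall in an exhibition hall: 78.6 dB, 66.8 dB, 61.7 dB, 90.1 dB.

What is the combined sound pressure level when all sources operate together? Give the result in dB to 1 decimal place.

90.4 dB

Σ 10^(Lᵢ/10) = 1.102e+09.
Combined level = 10 log₁₀(1.102e+09) = 90.4 dB.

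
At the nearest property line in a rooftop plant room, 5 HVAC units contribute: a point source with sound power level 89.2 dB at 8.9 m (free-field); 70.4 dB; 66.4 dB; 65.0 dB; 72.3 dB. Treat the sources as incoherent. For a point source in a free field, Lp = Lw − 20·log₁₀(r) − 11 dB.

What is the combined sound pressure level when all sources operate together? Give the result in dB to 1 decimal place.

Source at 8.9 m: Lp = 89.2 − 20·log₁₀(8.9) − 11 = 59.2 dB.
Σ 10^(Lᵢ/10) = 3.631e+07.
Combined level = 10 log₁₀(3.631e+07) = 75.6 dB.

75.6 dB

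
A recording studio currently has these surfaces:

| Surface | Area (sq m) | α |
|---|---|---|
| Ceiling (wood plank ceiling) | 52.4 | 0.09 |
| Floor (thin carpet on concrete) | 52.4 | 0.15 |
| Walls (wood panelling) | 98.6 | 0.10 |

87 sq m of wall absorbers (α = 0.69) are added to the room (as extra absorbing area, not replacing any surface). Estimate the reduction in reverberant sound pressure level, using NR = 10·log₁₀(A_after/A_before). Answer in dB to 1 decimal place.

5.7 dB

Summing Sᵢαᵢ: 4.716 + 7.860 + 9.860 → A_before = 22.436 sabins.
Treatment contributes 87·0.69 = 60.030 sabins.
New total A_after = 82.466 sabins.
NR = 10·log₁₀(82.466/22.436) = 5.7 dB.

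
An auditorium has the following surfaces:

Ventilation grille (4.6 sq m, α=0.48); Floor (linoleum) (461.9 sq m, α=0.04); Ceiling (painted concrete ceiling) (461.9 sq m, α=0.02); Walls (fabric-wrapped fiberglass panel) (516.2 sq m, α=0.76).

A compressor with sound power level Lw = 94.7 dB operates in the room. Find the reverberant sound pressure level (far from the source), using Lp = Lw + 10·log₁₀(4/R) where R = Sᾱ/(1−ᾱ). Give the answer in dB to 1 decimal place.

A = 422.234 sabins; S = 1444.6 sq m.
ᾱ = 0.2923, so room constant R = A/(1−ᾱ) = 596.629 sq m.
Lp = Lw + 10 log₁₀(4/R) = 94.7 -21.74 = 73.0 dB.

73.0 dB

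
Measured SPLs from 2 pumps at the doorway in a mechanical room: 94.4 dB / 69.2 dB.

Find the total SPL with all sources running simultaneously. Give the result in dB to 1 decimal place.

94.4 dB

Sum in the linear (power) domain: Σ 10^(Lᵢ/10) = 10^(94.4/10) + 10^(69.2/10) = 2.763e+09.
Combined level = 10 log₁₀(2.763e+09) = 94.4 dB.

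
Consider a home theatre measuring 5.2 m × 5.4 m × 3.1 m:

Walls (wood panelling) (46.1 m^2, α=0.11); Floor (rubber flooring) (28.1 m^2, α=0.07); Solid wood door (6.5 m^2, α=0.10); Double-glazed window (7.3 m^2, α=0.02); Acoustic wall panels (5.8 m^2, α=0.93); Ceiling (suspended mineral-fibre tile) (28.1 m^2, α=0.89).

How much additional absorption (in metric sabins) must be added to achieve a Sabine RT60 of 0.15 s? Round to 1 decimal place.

55.2 sabins

Summing Sᵢαᵢ: 5.071 + 1.967 + 0.650 + 0.146 + 5.394 + 25.009 → A₁ = 38.237 sabins.
For T = 0.15 s, need A₂ = 0.161·V/T = 0.161·87.048/0.15 = 93.432 sabins.
ΔA = A₂ − A₁ = 93.432 − 38.237 = 55.2 sabins.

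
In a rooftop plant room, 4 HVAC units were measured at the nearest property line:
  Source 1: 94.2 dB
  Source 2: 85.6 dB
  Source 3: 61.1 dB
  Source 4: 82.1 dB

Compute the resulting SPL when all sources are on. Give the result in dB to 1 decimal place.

Converting to relative power and adding: 10^(94.2/10) + 10^(85.6/10) + 10^(61.1/10) + 10^(82.1/10) = 3.157e+09.
Combined level = 10 log₁₀(3.157e+09) = 95.0 dB.

95.0 dB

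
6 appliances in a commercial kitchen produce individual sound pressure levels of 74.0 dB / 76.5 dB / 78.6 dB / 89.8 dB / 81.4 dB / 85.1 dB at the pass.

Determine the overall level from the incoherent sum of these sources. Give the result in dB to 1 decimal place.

Sum in the linear (power) domain: Σ 10^(Lᵢ/10) = 10^(74.0/10) + 10^(76.5/10) + 10^(78.6/10) + 10^(89.8/10) + 10^(81.4/10) + 10^(85.1/10) = 1.559e+09.
Combined level = 10 log₁₀(1.559e+09) = 91.9 dB.

91.9 dB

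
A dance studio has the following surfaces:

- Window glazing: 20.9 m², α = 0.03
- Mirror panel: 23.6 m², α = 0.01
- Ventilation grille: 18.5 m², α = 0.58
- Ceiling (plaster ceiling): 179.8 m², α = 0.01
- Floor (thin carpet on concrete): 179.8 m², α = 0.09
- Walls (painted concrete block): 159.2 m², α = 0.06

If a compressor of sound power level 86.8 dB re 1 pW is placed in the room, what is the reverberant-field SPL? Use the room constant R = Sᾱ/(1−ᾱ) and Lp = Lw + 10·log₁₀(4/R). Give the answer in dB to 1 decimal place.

76.6 dB

Σ(Sᵢαᵢ) = 20.9·0.03 + 23.6·0.01 + 18.5·0.58 + 179.8·0.01 + 179.8·0.09 + 159.2·0.06 = 39.125; total area S = 581.8 m².
ᾱ = 0.0672, so room constant R = A/(1−ᾱ) = 41.944 m².
Lp = Lw + 10 log₁₀(4/R) = 86.8 -10.21 = 76.6 dB.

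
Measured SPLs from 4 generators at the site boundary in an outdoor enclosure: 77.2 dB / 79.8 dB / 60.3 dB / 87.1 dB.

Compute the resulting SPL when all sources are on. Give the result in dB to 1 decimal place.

Converting to relative power and adding: 10^(77.2/10) + 10^(79.8/10) + 10^(60.3/10) + 10^(87.1/10) = 6.619e+08.
Combined level = 10 log₁₀(6.619e+08) = 88.2 dB.

88.2 dB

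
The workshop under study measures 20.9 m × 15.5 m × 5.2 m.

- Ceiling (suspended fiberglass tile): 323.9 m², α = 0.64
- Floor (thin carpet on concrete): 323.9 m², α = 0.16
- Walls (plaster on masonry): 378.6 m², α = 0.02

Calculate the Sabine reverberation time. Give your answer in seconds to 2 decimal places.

Summing Sᵢαᵢ: 207.296 + 51.824 + 7.572 → A = 266.692 sabins.
Volume V = 20.9 × 15.5 × 5.2 = 1684.54 m³.
RT60 = 0.161 · V / A = 0.161 × 1684.54 / 266.692 = 1.02 s.

1.02 s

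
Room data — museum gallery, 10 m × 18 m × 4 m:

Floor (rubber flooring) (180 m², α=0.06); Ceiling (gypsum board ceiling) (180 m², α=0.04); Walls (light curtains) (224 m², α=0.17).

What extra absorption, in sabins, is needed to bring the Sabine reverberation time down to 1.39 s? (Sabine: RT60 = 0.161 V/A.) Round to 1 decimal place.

27.3 sabins

Total absorption A₁ = 180·0.06 + 180·0.04 + 224·0.17
  = 10.800 + 7.200 + 38.080 = 56.080 m² sabins.
V = 720 m³. Required absorption A₂ = 0.161 × 720 / 1.39 = 83.396 sabins.
ΔA = A₂ − A₁ = 83.396 − 56.080 = 27.3 sabins.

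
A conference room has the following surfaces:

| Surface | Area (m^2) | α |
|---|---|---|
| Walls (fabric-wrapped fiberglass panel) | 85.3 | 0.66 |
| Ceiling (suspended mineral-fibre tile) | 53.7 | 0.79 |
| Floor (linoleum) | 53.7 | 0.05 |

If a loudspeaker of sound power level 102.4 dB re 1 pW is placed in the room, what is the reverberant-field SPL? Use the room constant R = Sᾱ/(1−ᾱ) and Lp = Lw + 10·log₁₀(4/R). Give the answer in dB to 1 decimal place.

A = 101.406 sabins; S = 192.7 m^2.
ᾱ = 101.406/192.7 = 0.5262; R = Sᾱ/(1−ᾱ) = 101.406/(1−0.5262) = 214.027 m^2.
Lp = Lw + 10 log₁₀(4/R) = 102.4 -17.28 = 85.1 dB.

85.1 dB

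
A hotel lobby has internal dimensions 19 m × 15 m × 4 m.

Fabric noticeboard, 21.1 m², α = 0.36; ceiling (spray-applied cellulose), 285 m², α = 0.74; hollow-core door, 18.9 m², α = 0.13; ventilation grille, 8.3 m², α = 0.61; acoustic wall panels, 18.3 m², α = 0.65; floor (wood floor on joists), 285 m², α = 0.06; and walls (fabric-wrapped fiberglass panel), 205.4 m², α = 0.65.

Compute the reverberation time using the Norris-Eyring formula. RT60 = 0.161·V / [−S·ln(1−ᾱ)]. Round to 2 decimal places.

0.35 s

S = Σ Sᵢ = 842.0 m².
Σ(Sᵢαᵢ) = 21.1×0.36 + 285×0.74 + 18.9×0.13 + 8.3×0.61 + 18.3×0.65 + 285×0.06 + 205.4×0.65 = 388.521.
ᾱ = 388.521 / 842.0 = 0.4614.
−S·ln(1−ᾱ) = −842.0 × ln(1 − 0.4614) = 521.015.
V = 19 × 15 × 4 = 1140 m³.
T = 0.161·V/[−S·ln(1−ᾱ)] = 0.161·1140/521.015 = 0.35 s.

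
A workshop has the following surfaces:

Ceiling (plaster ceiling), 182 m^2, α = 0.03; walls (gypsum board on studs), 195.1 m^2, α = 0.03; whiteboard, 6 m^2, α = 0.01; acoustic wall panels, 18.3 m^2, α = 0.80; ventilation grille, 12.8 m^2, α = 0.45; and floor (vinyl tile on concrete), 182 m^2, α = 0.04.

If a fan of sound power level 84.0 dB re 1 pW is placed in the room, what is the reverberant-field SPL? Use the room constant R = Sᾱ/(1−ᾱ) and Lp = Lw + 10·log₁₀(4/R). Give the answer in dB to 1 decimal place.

A = 39.053 sabins; S = 596.2 m^2.
ᾱ = 0.0655, so room constant R = A/(1−ᾱ) = 41.790 m^2.
Lp = 84.0 + 10·log₁₀(4/41.790) = 84.0 + (-10.19) = 73.8 dB.

73.8 dB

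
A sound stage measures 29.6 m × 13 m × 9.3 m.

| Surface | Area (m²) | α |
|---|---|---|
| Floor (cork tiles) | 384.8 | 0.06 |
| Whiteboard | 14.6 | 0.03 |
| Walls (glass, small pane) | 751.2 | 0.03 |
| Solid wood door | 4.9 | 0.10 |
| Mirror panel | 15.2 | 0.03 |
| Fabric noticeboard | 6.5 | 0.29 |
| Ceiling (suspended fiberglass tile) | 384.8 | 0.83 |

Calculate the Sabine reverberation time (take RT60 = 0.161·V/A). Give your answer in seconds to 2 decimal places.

1.56 seconds

Equivalent absorption area: A = 384.8×0.06 + 14.6×0.03 + 751.2×0.03 + 4.9×0.10 + 15.2×0.03 + 6.5×0.29 + 384.8×0.83 = 368.277 m².
V = 29.6·13·9.3 = 3578.64 m³.
T = 0.161 V/A = 0.161·3578.64/368.277 = 1.56 s.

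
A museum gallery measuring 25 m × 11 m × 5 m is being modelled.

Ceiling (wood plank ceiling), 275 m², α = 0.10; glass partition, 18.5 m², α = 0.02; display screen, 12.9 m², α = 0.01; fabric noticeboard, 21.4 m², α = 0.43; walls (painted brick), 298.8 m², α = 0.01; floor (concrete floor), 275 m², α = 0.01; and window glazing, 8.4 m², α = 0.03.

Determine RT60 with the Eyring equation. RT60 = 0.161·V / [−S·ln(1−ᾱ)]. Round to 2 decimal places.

5.00 s

S = Σ Sᵢ = 910.0 m².
Absorption A = 275×0.10 + 18.5×0.02 + 12.9×0.01 + 21.4×0.43 + 298.8×0.01 + 275×0.01 + 8.4×0.03 = 43.191 sabins.
Mean coefficient ᾱ = A/S = 0.0475.
−S·ln(1−ᾱ) = −910.0 × ln(1 − 0.0475) = 44.285.
V = 25 × 11 × 5 = 1375 m³.
T = 0.161·V/[−S·ln(1−ᾱ)] = 0.161·1375/44.285 = 5.00 s.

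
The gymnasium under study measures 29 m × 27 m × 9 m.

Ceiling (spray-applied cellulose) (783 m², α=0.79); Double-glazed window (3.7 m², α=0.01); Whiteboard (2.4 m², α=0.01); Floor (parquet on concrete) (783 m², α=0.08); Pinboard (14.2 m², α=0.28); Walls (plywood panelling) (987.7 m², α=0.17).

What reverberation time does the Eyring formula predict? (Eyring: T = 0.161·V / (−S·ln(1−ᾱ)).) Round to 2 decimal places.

S = Σ Sᵢ = 2574.0 m².
Absorption A = 783×0.79 + 3.7×0.01 + 2.4×0.01 + 783×0.08 + 14.2×0.28 + 987.7×0.17 = 853.156 sabins.
ᾱ = 853.156 / 2574.0 = 0.3315.
Eyring denominator: −S ln(1−ᾱ) = 1036.598.
V = 29 × 27 × 9 = 7047 m³.
T = 0.161·V/[−S·ln(1−ᾱ)] = 0.161·7047/1036.598 = 1.09 s.

1.09 seconds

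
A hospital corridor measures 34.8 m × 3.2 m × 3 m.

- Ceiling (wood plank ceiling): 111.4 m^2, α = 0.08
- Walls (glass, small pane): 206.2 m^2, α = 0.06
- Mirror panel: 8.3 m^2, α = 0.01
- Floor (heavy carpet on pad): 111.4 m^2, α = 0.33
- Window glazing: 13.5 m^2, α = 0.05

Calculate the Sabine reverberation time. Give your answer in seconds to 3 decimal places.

Equivalent absorption area: A = 111.4·0.08 + 206.2·0.06 + 8.3·0.01 + 111.4·0.33 + 13.5·0.05 = 58.804 m^2.
Volume V = 34.8 × 3.2 × 3 = 334.08 m³.
RT60 = 0.161 · V / A = 0.161 × 334.08 / 58.804 = 0.915 s.

0.915 sec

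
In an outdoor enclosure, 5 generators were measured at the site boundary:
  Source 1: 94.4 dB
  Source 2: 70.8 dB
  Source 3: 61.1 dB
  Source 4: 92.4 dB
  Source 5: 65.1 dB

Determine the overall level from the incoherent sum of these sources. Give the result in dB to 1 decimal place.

96.5 dB

Sum in the linear (power) domain: Σ 10^(Lᵢ/10) = 10^(94.4/10) + 10^(70.8/10) + 10^(61.1/10) + 10^(92.4/10) + 10^(65.1/10) = 4.509e+09.
L_total = 10·log₁₀(4.509e+09) = 96.5 dB.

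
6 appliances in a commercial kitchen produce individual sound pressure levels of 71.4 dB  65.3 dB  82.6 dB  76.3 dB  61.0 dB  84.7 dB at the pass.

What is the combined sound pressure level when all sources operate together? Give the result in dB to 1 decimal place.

Σ 10^(Lᵢ/10) = 5.382e+08.
Combined level = 10 log₁₀(5.382e+08) = 87.3 dB.

87.3 dB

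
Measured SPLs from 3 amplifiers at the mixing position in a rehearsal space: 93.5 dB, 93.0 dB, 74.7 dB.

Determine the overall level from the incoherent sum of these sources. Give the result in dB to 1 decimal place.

96.3 dB

Sum in the linear (power) domain: Σ 10^(Lᵢ/10) = 10^(93.5/10) + 10^(93.0/10) + 10^(74.7/10) = 4.263e+09.
L_total = 10·log₁₀(4.263e+09) = 96.3 dB.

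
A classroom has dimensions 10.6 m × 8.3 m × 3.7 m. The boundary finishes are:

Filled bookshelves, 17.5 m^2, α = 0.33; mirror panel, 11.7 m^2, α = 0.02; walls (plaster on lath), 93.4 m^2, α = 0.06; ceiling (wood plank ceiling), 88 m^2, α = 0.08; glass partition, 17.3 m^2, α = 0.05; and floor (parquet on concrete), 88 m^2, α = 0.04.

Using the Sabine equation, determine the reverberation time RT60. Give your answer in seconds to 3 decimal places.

Total absorption A = 17.5·0.33 + 11.7·0.02 + 93.4·0.06 + 88·0.08 + 17.3·0.05 + 88·0.04
  = 5.775 + 0.234 + 5.604 + 7.040 + 0.865 + 3.520 = 23.038 m^2 sabins.
Room volume: 325.526 m³.
Sabine: RT60 = 0.161 × 325.526 / 23.038 = 2.275 s.

2.275 seconds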